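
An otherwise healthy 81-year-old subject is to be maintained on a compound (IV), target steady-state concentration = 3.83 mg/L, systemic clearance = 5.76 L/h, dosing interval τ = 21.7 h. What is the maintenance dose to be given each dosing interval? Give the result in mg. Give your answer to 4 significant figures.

At steady state, Dose/τ = Css × CL.
Dose = Css × CL × τ = 3.83 × 5.760 × 21.7 = 478.7 mg

478.7 mg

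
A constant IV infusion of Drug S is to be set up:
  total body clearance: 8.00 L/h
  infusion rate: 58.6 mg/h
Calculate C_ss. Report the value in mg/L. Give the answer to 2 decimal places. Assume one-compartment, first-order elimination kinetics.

7.33 mg/L

At steady state Css = R₀ / CL = 58.6 / 8.000 = 7.325 mg/L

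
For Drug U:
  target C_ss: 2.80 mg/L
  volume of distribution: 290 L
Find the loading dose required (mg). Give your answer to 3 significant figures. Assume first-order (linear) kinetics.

812 mg

LD = Css × Vd = 2.80 × 290 = 812.0 mg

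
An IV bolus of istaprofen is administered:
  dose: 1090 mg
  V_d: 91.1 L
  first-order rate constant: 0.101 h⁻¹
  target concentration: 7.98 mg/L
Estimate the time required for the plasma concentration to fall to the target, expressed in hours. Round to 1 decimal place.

C₀ = Dose / Vd = 1090 / 91.1 = 11.96 mg/L
t = ln(C₀ / C) / k = ln(11.96 / 7.98) / 0.1010
  = ln(1.499) / 0.1010 = 0.4048 / 0.1010 = 4.008 h

4.0 h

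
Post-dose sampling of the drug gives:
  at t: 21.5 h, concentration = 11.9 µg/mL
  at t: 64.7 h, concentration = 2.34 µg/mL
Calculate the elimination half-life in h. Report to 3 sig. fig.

k = ln(C₁/C₂) / (t₂ − t₁) = ln(11.9/2.34) / (64.7 − 21.5)
  = 1.626 / 43.20 = 0.03764 h⁻¹
t½ = ln2 / k = 0.693147 / 0.03764 = 18.42 h

18.4 h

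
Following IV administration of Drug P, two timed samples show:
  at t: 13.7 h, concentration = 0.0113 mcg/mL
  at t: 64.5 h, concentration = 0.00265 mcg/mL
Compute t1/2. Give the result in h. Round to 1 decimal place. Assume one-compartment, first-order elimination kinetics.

24.3 h

k = ln(C₁/C₂) / (t₂ − t₁) = ln(0.0113/0.00265) / (64.5 − 13.7)
  = 1.450 / 50.80 = 0.02854 h⁻¹
t½ = ln2 / k = 0.693147 / 0.02854 = 24.29 h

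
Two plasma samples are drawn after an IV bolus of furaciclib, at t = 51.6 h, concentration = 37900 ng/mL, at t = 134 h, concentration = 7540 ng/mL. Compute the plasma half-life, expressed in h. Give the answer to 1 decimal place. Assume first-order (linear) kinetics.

k = ln(C₁/C₂) / (t₂ − t₁) = ln(37900/7540) / (134 − 51.6)
  = 1.615 / 82.40 = 0.01960 h⁻¹
t½ = ln2 / k = 0.693147 / 0.01960 = 35.36 h

35.4 h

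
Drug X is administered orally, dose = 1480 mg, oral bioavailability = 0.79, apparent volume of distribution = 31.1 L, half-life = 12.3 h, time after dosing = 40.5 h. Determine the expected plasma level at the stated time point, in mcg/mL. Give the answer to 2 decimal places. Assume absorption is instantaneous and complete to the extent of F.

Amount reaching circulation = F × Dose = 0.79 × 1480 = 1169 mg
C₀ = F·Dose / Vd = 1169 / 31.1 = 37.59 mg/L
k = ln2 / t½ = 0.693147 / 12.3 = 0.05635 h⁻¹
C = C₀ · e^(−k·t) = 37.59 × e^(−0.05635 × 40.5)
  = 37.59 × 0.1021 = 3.838 mg/L
(3.838 mg/L = 3.838 mcg/mL)

3.84 mcg/mL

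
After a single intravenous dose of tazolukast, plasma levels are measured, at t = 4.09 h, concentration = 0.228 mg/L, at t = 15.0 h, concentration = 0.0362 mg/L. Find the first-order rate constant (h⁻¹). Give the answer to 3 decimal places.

k = ln(C₁/C₂) / (t₂ − t₁) = ln(0.228/0.0362) / (15.0 − 4.09)
  = 1.840 / 10.91 = 0.1687 h⁻¹

0.169 h⁻¹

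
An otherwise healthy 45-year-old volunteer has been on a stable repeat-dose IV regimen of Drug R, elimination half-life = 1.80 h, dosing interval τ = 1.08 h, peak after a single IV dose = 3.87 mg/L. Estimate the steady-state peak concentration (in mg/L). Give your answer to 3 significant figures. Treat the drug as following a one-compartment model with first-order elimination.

k = ln2 / t½ = 0.693147 / 1.80 = 0.3851 h⁻¹
e^(−kτ) = e^(−0.3851 × 1.08) = 0.6597
Accumulation ratio R = 1 / (1 − e^(−kτ)) = 1 / (1 − 0.6597) = 2.939
Steady-state peak = C₀ × R = 3.87 × 2.939 = 11.37 mg/L

11.4 mg/L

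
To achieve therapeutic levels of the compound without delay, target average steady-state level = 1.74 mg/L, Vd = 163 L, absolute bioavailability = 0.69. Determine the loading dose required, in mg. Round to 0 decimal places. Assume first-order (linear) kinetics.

411 mg

LD = Css × Vd / F = 1.74 × 163 / 0.69 = 411.0 mg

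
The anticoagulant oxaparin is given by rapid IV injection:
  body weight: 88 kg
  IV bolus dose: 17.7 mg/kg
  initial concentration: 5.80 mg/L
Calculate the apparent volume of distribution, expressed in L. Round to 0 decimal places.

Dose = 17.7 × 88 = 1558 mg
Vd = Dose / C₀ = 1558 / 5.80 = 268.6 L

269 L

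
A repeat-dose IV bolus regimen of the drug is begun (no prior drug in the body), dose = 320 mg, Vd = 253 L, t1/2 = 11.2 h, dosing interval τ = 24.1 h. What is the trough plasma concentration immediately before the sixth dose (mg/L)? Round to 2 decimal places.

0.37 mg/L

C₀ per dose = Dose / Vd = 320 / 253 = 1.265 mg/L
k = ln2 / t½ = 0.693147 / 11.2 = 0.06189 h⁻¹
Fraction remaining after one interval: r = e^(−kτ) = e^(−0.06189 × 24.1) = 0.2250
Before dose 6, 5 doses have been given (aged 1τ, 2τ, 3τ, 4τ, 5τ).
C_trough = C₀ × (r + r² + … + r^5) = C₀ × r(1−r^5)/(1−r)
        = 1.265 × 0.2250 × (1 − 0.0005767) / (1 − 0.2250) = 0.3670 mg/L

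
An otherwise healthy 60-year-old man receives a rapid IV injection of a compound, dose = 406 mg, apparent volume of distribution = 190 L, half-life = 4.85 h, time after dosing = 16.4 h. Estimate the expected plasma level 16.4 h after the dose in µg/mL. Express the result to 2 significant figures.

C₀ = Dose / Vd = 406.0 / 190 = 2.137 mg/L
k = ln2 / t½ = 0.693147 / 4.85 = 0.1429 h⁻¹
C = C₀ · e^(−k·t) = 2.137 × e^(−0.1429 × 16.4)
  = 2.137 × 0.09599 = 0.2051 mg/L
(0.2051 mg/L = 0.2051 µg/mL)

0.21 µg/mL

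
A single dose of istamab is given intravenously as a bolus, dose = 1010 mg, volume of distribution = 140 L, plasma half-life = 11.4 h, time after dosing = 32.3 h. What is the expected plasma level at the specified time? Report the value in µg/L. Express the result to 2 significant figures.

1000 µg/L

C₀ = Dose / Vd = 1010 / 140 = 7.214 mg/L
k = ln2 / t½ = 0.693147 / 11.4 = 0.06080 h⁻¹
C = C₀ · e^(−k·t) = 7.214 × e^(−0.06080 × 32.3)
  = 7.214 × 0.1403 = 1.012 mg/L
Convert: 1.012 mg/L × 1000 = 1012 µg/L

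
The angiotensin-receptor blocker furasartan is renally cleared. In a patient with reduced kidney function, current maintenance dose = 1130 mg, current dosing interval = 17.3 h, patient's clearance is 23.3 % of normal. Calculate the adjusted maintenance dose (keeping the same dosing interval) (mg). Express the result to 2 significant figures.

260 mg

To keep the same average steady-state level, dosing rate must scale with clearance.
CL ratio = 23.3 / 100 = 0.2330
New dose (same interval) = 1130 × 0.2330 = 263.3 mg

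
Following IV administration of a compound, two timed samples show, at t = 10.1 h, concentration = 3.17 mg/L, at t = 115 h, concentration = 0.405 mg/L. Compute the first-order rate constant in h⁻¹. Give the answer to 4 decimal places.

0.0196 h⁻¹

k = ln(C₁/C₂) / (t₂ − t₁) = ln(3.17/0.405) / (115 − 10.1)
  = 2.058 / 104.9 = 0.01962 h⁻¹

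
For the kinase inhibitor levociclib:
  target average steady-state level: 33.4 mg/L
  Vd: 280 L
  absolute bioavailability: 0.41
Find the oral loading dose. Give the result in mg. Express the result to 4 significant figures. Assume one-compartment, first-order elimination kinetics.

LD = Css × Vd / F = 33.4 × 280 / 0.41 = 22810 mg

22810 mg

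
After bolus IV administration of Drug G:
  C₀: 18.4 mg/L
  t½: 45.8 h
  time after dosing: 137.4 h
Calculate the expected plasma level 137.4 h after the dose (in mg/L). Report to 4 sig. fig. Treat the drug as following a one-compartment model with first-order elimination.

k = ln2 / t½ = 0.693147 / 45.8 = 0.01513 h⁻¹
t / t½ = 137.4 / 45.8 = 3 half-lives
C = C₀ × (1/2)^3 = 18.40 × 0.1250 = 2.300 mg/L

2.300 mg/L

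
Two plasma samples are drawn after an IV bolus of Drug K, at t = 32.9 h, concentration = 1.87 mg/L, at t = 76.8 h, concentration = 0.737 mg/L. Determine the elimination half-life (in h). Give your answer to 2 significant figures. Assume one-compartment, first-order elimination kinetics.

33 h

k = ln(C₁/C₂) / (t₂ − t₁) = ln(1.87/0.737) / (76.8 − 32.9)
  = 0.9311 / 43.90 = 0.02121 h⁻¹
t½ = ln2 / k = 0.693147 / 0.02121 = 32.68 h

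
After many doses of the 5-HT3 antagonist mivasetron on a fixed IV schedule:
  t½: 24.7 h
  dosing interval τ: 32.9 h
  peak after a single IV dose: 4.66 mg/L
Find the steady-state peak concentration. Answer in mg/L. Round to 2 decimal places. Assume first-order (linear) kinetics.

k = ln2 / t½ = 0.693147 / 24.7 = 0.02806 h⁻¹
e^(−kτ) = e^(−0.02806 × 32.9) = 0.3973
Accumulation ratio R = 1 / (1 − e^(−kτ)) = 1 / (1 − 0.3973) = 1.659
Steady-state peak = C₀ × R = 4.66 × 1.659 = 7.731 mg/L

7.73 mg/L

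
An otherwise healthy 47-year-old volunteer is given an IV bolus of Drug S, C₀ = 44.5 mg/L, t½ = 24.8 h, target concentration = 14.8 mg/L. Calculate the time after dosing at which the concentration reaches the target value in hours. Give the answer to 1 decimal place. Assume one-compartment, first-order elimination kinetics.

k = ln2 / t½ = 0.693147 / 24.8 = 0.02795 h⁻¹
t = ln(C₀ / C) / k = ln(44.50 / 14.8) / 0.02795
  = ln(3.007) / 0.02795 = 1.101 / 0.02795 = 39.39 h

39.4 h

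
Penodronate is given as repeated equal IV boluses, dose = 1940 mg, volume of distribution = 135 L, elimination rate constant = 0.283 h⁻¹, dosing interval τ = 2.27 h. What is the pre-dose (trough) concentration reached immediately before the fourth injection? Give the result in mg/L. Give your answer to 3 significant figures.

C₀ per dose = Dose / Vd = 1940 / 135 = 14.37 mg/L
Fraction remaining after one interval: r = e^(−kτ) = e^(−0.2830 × 2.27) = 0.5260
Before dose 4, 3 doses have been given (aged 1τ, 2τ, 3τ).
C_trough = C₀ × (r + r² + … + r^3) = C₀ × r(1−r^3)/(1−r)
        = 14.37 × 0.5260 × (1 − 0.1455) / (1 − 0.5260) = 13.63 mg/L

13.6 mg/L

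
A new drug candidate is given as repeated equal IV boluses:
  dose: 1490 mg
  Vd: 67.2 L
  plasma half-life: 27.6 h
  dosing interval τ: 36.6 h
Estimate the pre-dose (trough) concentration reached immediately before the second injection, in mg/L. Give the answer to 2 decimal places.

8.84 mg/L

C₀ per dose = Dose / Vd = 1490 / 67.2 = 22.17 mg/L
k = ln2 / t½ = 0.693147 / 27.6 = 0.02511 h⁻¹
Fraction remaining after one interval: r = e^(−kτ) = e^(−0.02511 × 36.6) = 0.3989
Before dose 2, 1 dose has been given (aged 1τ).
C_trough = C₀ × r = 22.17 × 0.3989 = 8.844 mg/L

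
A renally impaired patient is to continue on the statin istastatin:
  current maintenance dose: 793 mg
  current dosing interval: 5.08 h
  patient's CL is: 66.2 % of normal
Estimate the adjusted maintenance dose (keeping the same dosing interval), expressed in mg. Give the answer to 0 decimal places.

To keep the same average steady-state level, dosing rate must scale with clearance.
CL ratio = 66.2 / 100 = 0.6620
New dose (same interval) = 793 × 0.6620 = 525.0 mg

525 mg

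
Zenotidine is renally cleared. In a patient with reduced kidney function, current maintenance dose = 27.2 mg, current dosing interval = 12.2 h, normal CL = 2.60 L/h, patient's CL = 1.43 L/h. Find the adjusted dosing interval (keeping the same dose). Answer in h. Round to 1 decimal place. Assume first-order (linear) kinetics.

22.2 h

To keep the same average steady-state level, dosing rate must scale with clearance.
CL ratio = 1.43 / 2.60 = 0.5500
New interval (same dose) = 12.2 / 0.5500 = 22.18 h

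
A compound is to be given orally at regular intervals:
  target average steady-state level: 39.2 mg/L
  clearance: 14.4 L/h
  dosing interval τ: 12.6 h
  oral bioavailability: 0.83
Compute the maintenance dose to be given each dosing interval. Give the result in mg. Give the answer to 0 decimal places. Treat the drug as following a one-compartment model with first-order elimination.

At steady state, F × (Dose/τ) = Css × CL.
Dose = Css × CL × τ / F = 39.2 × 14.40 × 12.6 / 0.83 = 8569 mg

8569 mg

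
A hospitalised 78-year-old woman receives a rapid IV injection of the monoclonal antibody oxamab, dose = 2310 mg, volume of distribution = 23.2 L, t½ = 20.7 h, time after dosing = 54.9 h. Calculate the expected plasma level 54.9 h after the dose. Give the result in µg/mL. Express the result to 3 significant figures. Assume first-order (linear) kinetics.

C₀ = Dose / Vd = 2310 / 23.2 = 99.57 mg/L
k = ln2 / t½ = 0.693147 / 20.7 = 0.03349 h⁻¹
C = C₀ · e^(−k·t) = 99.57 × e^(−0.03349 × 54.9)
  = 99.57 × 0.1590 = 15.83 mg/L
(15.83 mg/L = 15.83 µg/mL)

15.8 µg/mL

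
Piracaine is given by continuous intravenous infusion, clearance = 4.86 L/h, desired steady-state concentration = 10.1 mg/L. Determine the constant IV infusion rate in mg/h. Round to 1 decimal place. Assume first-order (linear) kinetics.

49.1 mg/h

At steady state, infusion rate R₀ = Css × CL = 10.1 × 4.860 = 49.09 mg/h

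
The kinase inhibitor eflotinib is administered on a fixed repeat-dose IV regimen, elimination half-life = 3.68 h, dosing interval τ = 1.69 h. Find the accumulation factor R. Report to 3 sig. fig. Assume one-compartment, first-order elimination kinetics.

k = ln2 / t½ = 0.693147 / 3.68 = 0.1884 h⁻¹
e^(−kτ) = e^(−0.1884 × 1.69) = 0.7273
Accumulation ratio R = 1 / (1 − e^(−kτ)) = 1 / (1 − 0.7273) = 3.667

3.67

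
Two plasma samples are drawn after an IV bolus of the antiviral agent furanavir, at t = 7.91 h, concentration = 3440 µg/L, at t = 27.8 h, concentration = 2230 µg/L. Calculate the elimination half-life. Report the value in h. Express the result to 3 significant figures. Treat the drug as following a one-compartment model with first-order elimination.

k = ln(C₁/C₂) / (t₂ − t₁) = ln(3440/2230) / (27.8 − 7.91)
  = 0.4335 / 19.89 = 0.02179 h⁻¹
t½ = ln2 / k = 0.693147 / 0.02179 = 31.81 h

31.8 h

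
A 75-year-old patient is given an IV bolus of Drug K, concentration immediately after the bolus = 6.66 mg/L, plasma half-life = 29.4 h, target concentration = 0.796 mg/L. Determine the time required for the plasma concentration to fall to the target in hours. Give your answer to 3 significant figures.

90.1 h

k = ln2 / t½ = 0.693147 / 29.4 = 0.02358 h⁻¹
t = ln(C₀ / C) / k = ln(6.660 / 0.796) / 0.02358
  = ln(8.367) / 0.02358 = 2.124 / 0.02358 = 90.08 h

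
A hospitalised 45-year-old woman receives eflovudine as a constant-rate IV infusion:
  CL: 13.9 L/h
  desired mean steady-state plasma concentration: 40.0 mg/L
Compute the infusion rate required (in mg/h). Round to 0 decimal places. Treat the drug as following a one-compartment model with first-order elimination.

At steady state, infusion rate R₀ = Css × CL = 40.0 × 13.90 = 556.0 mg/h

556 mg/h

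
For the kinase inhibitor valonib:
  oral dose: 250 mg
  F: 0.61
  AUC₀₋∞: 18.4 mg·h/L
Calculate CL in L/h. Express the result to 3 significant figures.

8.29 L/h

CL = F·Dose / AUC = 0.61 × 250 / 18.4 = 8.288 L/h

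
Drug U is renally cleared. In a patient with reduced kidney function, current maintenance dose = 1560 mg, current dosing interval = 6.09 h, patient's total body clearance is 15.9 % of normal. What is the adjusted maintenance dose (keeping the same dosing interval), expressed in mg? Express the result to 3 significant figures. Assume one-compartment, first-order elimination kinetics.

To keep the same average steady-state level, dosing rate must scale with clearance.
CL ratio = 15.9 / 100 = 0.1590
New dose (same interval) = 1560 × 0.1590 = 248.0 mg

248 mg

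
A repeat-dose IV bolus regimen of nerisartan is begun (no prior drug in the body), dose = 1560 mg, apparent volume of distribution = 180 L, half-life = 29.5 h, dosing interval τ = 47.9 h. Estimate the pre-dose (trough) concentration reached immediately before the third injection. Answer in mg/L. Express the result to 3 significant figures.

C₀ per dose = Dose / Vd = 1560 / 180 = 8.667 mg/L
k = ln2 / t½ = 0.693147 / 29.5 = 0.02350 h⁻¹
Fraction remaining after one interval: r = e^(−kτ) = e^(−0.02350 × 47.9) = 0.3244
Before dose 3, 2 doses have been given (aged 1τ, 2τ).
C_trough = C₀ × (r + r²) = 8.667 × (0.3244 + 0.1052) = 3.723 mg/L

3.72 mg/L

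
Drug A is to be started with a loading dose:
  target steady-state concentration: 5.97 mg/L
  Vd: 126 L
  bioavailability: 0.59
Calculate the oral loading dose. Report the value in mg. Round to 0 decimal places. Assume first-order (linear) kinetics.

LD = Css × Vd / F = 5.97 × 126 / 0.59 = 1275 mg

1275 mg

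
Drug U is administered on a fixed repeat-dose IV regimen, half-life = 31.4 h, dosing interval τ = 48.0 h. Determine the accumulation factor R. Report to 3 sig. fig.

1.53

k = ln2 / t½ = 0.693147 / 31.4 = 0.02207 h⁻¹
e^(−kτ) = e^(−0.02207 × 48.0) = 0.3467
Accumulation ratio R = 1 / (1 − e^(−kτ)) = 1 / (1 − 0.3467) = 1.531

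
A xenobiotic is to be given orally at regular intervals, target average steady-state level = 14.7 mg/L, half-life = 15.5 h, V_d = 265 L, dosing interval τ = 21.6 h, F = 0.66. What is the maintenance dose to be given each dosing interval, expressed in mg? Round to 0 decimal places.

k = ln2 / t½ = 0.693147 / 15.5 = 0.04472 h⁻¹
CL = k × Vd = 0.04472 × 265 = 11.85 L/h
At steady state, F × (Dose/τ) = Css × CL.
Dose = Css × CL × τ / F = 14.7 × 11.85 × 21.6 / 0.66 = 5701 mg

5701 mg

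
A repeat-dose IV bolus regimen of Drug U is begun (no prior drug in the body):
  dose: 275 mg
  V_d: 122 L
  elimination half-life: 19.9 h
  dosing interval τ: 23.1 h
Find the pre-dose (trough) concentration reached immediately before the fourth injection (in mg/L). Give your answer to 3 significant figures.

1.66 mg/L

C₀ per dose = Dose / Vd = 275 / 122 = 2.254 mg/L
k = ln2 / t½ = 0.693147 / 19.9 = 0.03483 h⁻¹
Fraction remaining after one interval: r = e^(−kτ) = e^(−0.03483 × 23.1) = 0.4473
Before dose 4, 3 doses have been given (aged 1τ, 2τ, 3τ).
C_trough = C₀ × (r + r² + … + r^3) = C₀ × r(1−r^3)/(1−r)
        = 2.254 × 0.4473 × (1 − 0.08949) / (1 − 0.4473) = 1.661 mg/L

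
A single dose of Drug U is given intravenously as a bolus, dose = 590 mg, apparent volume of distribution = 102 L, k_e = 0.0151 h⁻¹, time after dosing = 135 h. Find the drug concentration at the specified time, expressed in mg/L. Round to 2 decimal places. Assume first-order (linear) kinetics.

C₀ = Dose / Vd = 590.0 / 102 = 5.784 mg/L
C = C₀ · e^(−k·t) = 5.784 × e^(−0.01510 × 135)
  = 5.784 × 0.1302 = 0.7531 mg/L

0.75 mg/L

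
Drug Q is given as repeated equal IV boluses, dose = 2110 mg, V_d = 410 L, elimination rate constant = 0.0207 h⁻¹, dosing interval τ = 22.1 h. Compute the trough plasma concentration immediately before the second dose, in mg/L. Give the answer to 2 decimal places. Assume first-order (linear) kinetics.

3.26 mg/L

C₀ per dose = Dose / Vd = 2110 / 410 = 5.146 mg/L
Fraction remaining after one interval: r = e^(−kτ) = e^(−0.02070 × 22.1) = 0.6329
Before dose 2, 1 dose has been given (aged 1τ).
C_trough = C₀ × r = 5.146 × 0.6329 = 3.257 mg/L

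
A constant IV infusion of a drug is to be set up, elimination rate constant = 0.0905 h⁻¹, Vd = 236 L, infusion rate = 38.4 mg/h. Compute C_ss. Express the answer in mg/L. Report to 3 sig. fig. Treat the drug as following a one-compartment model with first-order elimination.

CL = k × Vd = 0.09050 × 236 = 21.36 L/h
At steady state Css = R₀ / CL = 38.4 / 21.36 = 1.798 mg/L

1.80 mg/L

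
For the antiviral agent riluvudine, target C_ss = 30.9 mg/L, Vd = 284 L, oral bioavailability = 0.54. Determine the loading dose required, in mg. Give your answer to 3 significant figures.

LD = Css × Vd / F = 30.9 × 284 / 0.54 = 16250 mg

16300 mg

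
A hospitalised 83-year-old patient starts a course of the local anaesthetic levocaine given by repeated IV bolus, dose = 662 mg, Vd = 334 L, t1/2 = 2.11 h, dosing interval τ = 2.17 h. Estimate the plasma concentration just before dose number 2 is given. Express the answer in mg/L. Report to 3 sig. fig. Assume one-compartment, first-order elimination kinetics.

0.972 mg/L

C₀ per dose = Dose / Vd = 662 / 334 = 1.982 mg/L
k = ln2 / t½ = 0.693147 / 2.11 = 0.3285 h⁻¹
Fraction remaining after one interval: r = e^(−kτ) = e^(−0.3285 × 2.17) = 0.4902
Before dose 2, 1 dose has been given (aged 1τ).
C_trough = C₀ × r = 1.982 × 0.4902 = 0.9716 mg/L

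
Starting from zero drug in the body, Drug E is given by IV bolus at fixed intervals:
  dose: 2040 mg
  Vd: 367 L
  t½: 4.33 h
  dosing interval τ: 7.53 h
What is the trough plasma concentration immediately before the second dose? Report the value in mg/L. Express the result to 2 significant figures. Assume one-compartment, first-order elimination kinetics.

C₀ per dose = Dose / Vd = 2040 / 367 = 5.559 mg/L
k = ln2 / t½ = 0.693147 / 4.33 = 0.1601 h⁻¹
Fraction remaining after one interval: r = e^(−kτ) = e^(−0.1601 × 7.53) = 0.2995
Before dose 2, 1 dose has been given (aged 1τ).
C_trough = C₀ × r = 5.559 × 0.2995 = 1.665 mg/L

1.7 mg/L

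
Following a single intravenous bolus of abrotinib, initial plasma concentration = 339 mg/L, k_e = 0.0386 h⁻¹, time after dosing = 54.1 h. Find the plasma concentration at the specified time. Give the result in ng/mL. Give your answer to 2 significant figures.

C = C₀ · e^(−k·t) = 339.0 × e^(−0.03860 × 54.1)
  = 339.0 × 0.1239 = 42.00 mg/L
Convert: 42.00 mg/L × 1000 = 42000 ng/mL

42000 ng/mL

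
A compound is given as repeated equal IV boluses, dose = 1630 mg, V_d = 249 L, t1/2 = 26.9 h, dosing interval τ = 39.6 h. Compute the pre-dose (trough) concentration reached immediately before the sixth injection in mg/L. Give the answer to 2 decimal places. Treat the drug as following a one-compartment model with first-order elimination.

C₀ per dose = Dose / Vd = 1630 / 249 = 6.546 mg/L
k = ln2 / t½ = 0.693147 / 26.9 = 0.02577 h⁻¹
Fraction remaining after one interval: r = e^(−kτ) = e^(−0.02577 × 39.6) = 0.3604
Before dose 6, 5 doses have been given (aged 1τ, 2τ, 3τ, 4τ, 5τ).
C_trough = C₀ × (r + r² + … + r^5) = C₀ × r(1−r^5)/(1−r)
        = 6.546 × 0.3604 × (1 − 0.006080) / (1 − 0.3604) = 3.666 mg/L

3.67 mg/L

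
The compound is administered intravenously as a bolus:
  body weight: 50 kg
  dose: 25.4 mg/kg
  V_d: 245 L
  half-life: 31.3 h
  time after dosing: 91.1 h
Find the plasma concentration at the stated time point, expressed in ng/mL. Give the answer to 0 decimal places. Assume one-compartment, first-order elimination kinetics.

689 ng/mL

Total dose = 25.4 × 50 = 1270 mg
C₀ = Dose / Vd = 1270 / 245 = 5.184 mg/L
k = ln2 / t½ = 0.693147 / 31.3 = 0.02215 h⁻¹
C = C₀ · e^(−k·t) = 5.184 × e^(−0.02215 × 91.1)
  = 5.184 × 0.1329 = 0.6890 mg/L
Convert: 0.6890 mg/L × 1000 = 689.0 ng/mL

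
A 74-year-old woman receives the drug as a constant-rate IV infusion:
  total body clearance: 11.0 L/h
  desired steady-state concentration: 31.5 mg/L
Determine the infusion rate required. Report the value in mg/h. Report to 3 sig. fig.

347 mg/h

At steady state, infusion rate R₀ = Css × CL = 31.5 × 11.00 = 346.5 mg/h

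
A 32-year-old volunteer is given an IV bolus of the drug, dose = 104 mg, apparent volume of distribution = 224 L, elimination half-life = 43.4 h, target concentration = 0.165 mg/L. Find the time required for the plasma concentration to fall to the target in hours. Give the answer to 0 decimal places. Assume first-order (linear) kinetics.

C₀ = Dose / Vd = 104.0 / 224 = 0.4643 mg/L
k = ln2 / t½ = 0.693147 / 43.4 = 0.01597 h⁻¹
t = ln(C₀ / C) / k = ln(0.4643 / 0.165) / 0.01597
  = ln(2.814) / 0.01597 = 1.035 / 0.01597 = 64.81 h

65 h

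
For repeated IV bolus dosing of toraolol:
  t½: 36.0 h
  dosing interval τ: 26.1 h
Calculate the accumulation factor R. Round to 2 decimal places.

2.53

k = ln2 / t½ = 0.693147 / 36.0 = 0.01925 h⁻¹
e^(−kτ) = e^(−0.01925 × 26.1) = 0.6051
Accumulation ratio R = 1 / (1 − e^(−kτ)) = 1 / (1 − 0.6051) = 2.532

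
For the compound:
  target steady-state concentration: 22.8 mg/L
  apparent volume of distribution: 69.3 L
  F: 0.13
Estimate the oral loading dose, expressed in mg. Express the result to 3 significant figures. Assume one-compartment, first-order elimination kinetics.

12200 mg

LD = Css × Vd / F = 22.8 × 69.3 / 0.13 = 12150 mg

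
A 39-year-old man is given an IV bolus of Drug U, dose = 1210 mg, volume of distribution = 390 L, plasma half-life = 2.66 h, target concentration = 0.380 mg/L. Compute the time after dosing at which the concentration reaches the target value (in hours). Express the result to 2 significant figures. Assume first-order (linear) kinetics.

C₀ = Dose / Vd = 1210 / 390 = 3.103 mg/L
k = ln2 / t½ = 0.693147 / 2.66 = 0.2606 h⁻¹
t = ln(C₀ / C) / k = ln(3.103 / 0.380) / 0.2606
  = ln(8.166) / 0.2606 = 2.100 / 0.2606 = 8.058 h

8.1 h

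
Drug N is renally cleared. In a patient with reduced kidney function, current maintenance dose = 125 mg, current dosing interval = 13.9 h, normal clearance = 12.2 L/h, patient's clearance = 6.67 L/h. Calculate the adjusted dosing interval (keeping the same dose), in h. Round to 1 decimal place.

To keep the same average steady-state level, dosing rate must scale with clearance.
CL ratio = 6.67 / 12.2 = 0.5467
New interval (same dose) = 13.9 / 0.5467 = 25.43 h

25.4 h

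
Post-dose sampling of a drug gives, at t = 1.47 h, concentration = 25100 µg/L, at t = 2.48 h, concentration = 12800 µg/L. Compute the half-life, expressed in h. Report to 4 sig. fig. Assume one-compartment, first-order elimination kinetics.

k = ln(C₁/C₂) / (t₂ − t₁) = ln(25100/12800) / (2.48 − 1.47)
  = 0.6734 / 1.010 = 0.6667 h⁻¹
t½ = ln2 / k = 0.693147 / 0.6667 = 1.040 h

1.040 h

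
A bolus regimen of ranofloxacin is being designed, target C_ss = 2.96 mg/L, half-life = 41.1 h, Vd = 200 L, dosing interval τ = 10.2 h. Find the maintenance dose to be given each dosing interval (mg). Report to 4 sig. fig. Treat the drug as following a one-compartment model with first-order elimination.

k = ln2 / t½ = 0.693147 / 41.1 = 0.01686 h⁻¹
CL = k × Vd = 0.01686 × 200 = 3.372 L/h
At steady state, Dose/τ = Css × CL.
Dose = Css × CL × τ = 2.96 × 3.372 × 10.2 = 101.8 mg

101.8 mg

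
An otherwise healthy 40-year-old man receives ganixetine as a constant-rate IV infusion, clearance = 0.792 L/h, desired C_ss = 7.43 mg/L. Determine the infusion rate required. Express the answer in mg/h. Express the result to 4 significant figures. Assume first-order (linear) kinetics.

At steady state, infusion rate R₀ = Css × CL = 7.43 × 0.7920 = 5.885 mg/h

5.885 mg/h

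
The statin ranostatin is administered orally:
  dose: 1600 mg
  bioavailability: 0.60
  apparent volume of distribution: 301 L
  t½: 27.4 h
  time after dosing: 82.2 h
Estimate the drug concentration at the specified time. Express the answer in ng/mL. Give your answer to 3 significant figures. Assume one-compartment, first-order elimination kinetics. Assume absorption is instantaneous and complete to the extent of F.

399 ng/mL

Amount reaching circulation = F × Dose = 0.60 × 1600 = 960.0 mg
C₀ = F·Dose / Vd = 960.0 / 301 = 3.189 mg/L
k = ln2 / t½ = 0.693147 / 27.4 = 0.02530 h⁻¹
C = C₀ · e^(−k·t) = 3.189 × e^(−0.02530 × 82.2)
  = 3.189 × 0.1250 = 0.3986 mg/L
Convert: 0.3986 mg/L × 1000 = 398.6 ng/mL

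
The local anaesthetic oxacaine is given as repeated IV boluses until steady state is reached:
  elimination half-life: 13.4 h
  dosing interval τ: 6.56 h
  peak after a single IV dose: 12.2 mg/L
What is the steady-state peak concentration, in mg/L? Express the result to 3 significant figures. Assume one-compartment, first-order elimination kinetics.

k = ln2 / t½ = 0.693147 / 13.4 = 0.05173 h⁻¹
e^(−kτ) = e^(−0.05173 × 6.56) = 0.7122
Accumulation ratio R = 1 / (1 − e^(−kτ)) = 1 / (1 − 0.7122) = 3.475
Steady-state peak = C₀ × R = 12.2 × 3.475 = 42.40 mg/L

42.4 mg/L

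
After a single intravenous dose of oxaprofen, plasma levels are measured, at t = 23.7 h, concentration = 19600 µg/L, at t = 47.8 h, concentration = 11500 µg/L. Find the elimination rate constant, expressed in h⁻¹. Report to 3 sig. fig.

k = ln(C₁/C₂) / (t₂ − t₁) = ln(19600/11500) / (47.8 − 23.7)
  = 0.5332 / 24.10 = 0.02212 h⁻¹

0.0221 h⁻¹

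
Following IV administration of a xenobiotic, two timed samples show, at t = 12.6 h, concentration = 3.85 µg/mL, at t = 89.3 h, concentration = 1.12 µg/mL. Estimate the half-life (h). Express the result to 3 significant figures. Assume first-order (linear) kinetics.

43.1 h

k = ln(C₁/C₂) / (t₂ − t₁) = ln(3.85/1.12) / (89.3 − 12.6)
  = 1.235 / 76.70 = 0.01610 h⁻¹
t½ = ln2 / k = 0.693147 / 0.01610 = 43.05 h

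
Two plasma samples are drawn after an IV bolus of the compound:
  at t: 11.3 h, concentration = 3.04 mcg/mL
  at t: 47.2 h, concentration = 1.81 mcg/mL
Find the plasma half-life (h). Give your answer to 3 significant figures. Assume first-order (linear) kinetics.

48.0 h

k = ln(C₁/C₂) / (t₂ − t₁) = ln(3.04/1.81) / (47.2 − 11.3)
  = 0.5185 / 35.90 = 0.01444 h⁻¹
t½ = ln2 / k = 0.693147 / 0.01444 = 48.00 h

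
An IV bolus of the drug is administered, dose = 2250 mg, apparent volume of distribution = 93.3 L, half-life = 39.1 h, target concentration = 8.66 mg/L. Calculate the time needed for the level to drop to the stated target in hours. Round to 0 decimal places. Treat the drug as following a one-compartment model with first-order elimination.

C₀ = Dose / Vd = 2250 / 93.3 = 24.12 mg/L
k = ln2 / t½ = 0.693147 / 39.1 = 0.01773 h⁻¹
t = ln(C₀ / C) / k = ln(24.12 / 8.66) / 0.01773
  = ln(2.785) / 0.01773 = 1.024 / 0.01773 = 57.76 h

58 h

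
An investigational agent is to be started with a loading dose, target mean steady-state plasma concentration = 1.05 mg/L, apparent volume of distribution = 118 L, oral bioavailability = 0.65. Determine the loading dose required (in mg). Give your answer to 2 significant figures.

LD = Css × Vd / F = 1.05 × 118 / 0.65 = 190.6 mg

190 mg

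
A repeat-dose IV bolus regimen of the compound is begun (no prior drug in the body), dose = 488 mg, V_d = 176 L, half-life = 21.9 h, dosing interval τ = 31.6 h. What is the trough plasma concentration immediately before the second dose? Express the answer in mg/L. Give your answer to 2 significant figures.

1.0 mg/L

C₀ per dose = Dose / Vd = 488 / 176 = 2.773 mg/L
k = ln2 / t½ = 0.693147 / 21.9 = 0.03165 h⁻¹
Fraction remaining after one interval: r = e^(−kτ) = e^(−0.03165 × 31.6) = 0.3678
Before dose 2, 1 dose has been given (aged 1τ).
C_trough = C₀ × r = 2.773 × 0.3678 = 1.020 mg/L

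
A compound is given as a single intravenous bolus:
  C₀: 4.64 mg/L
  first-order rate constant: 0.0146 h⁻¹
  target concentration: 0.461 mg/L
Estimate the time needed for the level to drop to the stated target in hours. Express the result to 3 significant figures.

t = ln(C₀ / C) / k = ln(4.640 / 0.461) / 0.01460
  = ln(10.07) / 0.01460 = 2.310 / 0.01460 = 158.2 h

158 h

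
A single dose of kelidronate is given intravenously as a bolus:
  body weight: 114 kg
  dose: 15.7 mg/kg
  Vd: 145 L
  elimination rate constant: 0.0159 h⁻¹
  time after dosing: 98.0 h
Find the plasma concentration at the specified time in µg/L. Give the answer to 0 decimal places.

2598 µg/L

Total dose = 15.7 × 114 = 1790 mg
C₀ = Dose / Vd = 1790 / 145 = 12.34 mg/L
C = C₀ · e^(−k·t) = 12.34 × e^(−0.01590 × 98.0)
  = 12.34 × 0.2105 = 2.598 mg/L
Convert: 2.598 mg/L × 1000 = 2598 µg/L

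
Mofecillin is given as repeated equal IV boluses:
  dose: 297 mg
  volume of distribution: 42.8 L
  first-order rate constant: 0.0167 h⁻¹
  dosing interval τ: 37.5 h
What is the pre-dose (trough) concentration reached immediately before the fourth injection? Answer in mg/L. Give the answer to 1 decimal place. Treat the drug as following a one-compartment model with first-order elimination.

6.8 mg/L

C₀ per dose = Dose / Vd = 297 / 42.8 = 6.939 mg/L
Fraction remaining after one interval: r = e^(−kτ) = e^(−0.01670 × 37.5) = 0.5346
Before dose 4, 3 doses have been given (aged 1τ, 2τ, 3τ).
C_trough = C₀ × (r + r² + … + r^3) = C₀ × r(1−r^3)/(1−r)
        = 6.939 × 0.5346 × (1 − 0.1528) / (1 − 0.5346) = 6.753 mg/L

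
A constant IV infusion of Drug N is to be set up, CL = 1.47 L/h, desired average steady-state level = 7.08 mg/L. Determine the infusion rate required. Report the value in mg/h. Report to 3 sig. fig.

10.4 mg/h

At steady state, infusion rate R₀ = Css × CL = 7.08 × 1.470 = 10.41 mg/h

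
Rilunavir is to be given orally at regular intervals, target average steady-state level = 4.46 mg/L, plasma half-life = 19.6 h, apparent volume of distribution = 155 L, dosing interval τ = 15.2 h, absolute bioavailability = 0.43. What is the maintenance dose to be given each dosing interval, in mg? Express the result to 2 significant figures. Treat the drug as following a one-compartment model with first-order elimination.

k = ln2 / t½ = 0.693147 / 19.6 = 0.03536 h⁻¹
CL = k × Vd = 0.03536 × 155 = 5.481 L/h
At steady state, F × (Dose/τ) = Css × CL.
Dose = Css × CL × τ / F = 4.46 × 5.481 × 15.2 / 0.43 = 864.1 mg

860 mg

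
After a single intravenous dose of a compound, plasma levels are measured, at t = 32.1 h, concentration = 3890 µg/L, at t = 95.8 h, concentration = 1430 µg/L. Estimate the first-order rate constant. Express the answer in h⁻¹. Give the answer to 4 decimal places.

k = ln(C₁/C₂) / (t₂ − t₁) = ln(3890/1430) / (95.8 − 32.1)
  = 1.001 / 63.70 = 0.01571 h⁻¹

0.0157 h⁻¹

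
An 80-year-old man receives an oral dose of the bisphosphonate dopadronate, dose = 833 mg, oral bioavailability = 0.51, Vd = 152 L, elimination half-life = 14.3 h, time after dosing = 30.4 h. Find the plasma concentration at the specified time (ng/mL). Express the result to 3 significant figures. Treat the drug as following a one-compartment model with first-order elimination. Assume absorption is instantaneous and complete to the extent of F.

Amount reaching circulation = F × Dose = 0.51 × 833.0 = 424.8 mg
C₀ = F·Dose / Vd = 424.8 / 152 = 2.795 mg/L
k = ln2 / t½ = 0.693147 / 14.3 = 0.04847 h⁻¹
C = C₀ · e^(−k·t) = 2.795 × e^(−0.04847 × 30.4)
  = 2.795 × 0.2291 = 0.6403 mg/L
Convert: 0.6403 mg/L × 1000 = 640.3 ng/mL

640 ng/mL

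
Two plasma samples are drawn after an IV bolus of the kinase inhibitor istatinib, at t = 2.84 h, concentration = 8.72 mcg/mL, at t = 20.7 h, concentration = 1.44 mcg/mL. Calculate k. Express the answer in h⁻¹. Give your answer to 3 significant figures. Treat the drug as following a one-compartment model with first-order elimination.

k = ln(C₁/C₂) / (t₂ − t₁) = ln(8.72/1.44) / (20.7 − 2.84)
  = 1.801 / 17.86 = 0.1008 h⁻¹

0.101 h⁻¹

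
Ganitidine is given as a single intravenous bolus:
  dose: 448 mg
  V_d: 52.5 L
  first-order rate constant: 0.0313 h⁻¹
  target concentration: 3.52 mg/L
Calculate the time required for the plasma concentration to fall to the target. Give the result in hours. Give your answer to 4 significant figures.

C₀ = Dose / Vd = 448.0 / 52.5 = 8.533 mg/L
t = ln(C₀ / C) / k = ln(8.533 / 3.52) / 0.03130
  = ln(2.424) / 0.03130 = 0.8854 / 0.03130 = 28.29 h

28.29 h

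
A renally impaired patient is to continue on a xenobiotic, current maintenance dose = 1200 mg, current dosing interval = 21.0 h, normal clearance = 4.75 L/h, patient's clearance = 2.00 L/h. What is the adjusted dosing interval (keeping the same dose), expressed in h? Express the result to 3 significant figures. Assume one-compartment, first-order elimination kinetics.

To keep the same average steady-state level, dosing rate must scale with clearance.
CL ratio = 2.00 / 4.75 = 0.4211
New interval (same dose) = 21.0 / 0.4211 = 49.87 h

49.9 h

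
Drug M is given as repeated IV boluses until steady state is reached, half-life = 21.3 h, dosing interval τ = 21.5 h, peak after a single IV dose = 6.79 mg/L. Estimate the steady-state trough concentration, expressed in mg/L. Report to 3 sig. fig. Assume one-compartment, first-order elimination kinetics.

6.70 mg/L

k = ln2 / t½ = 0.693147 / 21.3 = 0.03254 h⁻¹
e^(−kτ) = e^(−0.03254 × 21.5) = 0.4968
Accumulation ratio R = 1 / (1 − e^(−kτ)) = 1 / (1 − 0.4968) = 1.987
Steady-state trough = C₀ × R × e^(−kτ) = 6.79 × 1.987 × 0.4968 = 6.703 mg/L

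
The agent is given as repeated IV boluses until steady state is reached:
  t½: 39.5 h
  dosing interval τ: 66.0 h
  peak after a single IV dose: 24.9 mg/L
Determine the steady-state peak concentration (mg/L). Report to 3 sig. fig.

36.3 mg/L

k = ln2 / t½ = 0.693147 / 39.5 = 0.01755 h⁻¹
e^(−kτ) = e^(−0.01755 × 66.0) = 0.3140
Accumulation ratio R = 1 / (1 − e^(−kτ)) = 1 / (1 − 0.3140) = 1.458
Steady-state peak = C₀ × R = 24.9 × 1.458 = 36.30 mg/L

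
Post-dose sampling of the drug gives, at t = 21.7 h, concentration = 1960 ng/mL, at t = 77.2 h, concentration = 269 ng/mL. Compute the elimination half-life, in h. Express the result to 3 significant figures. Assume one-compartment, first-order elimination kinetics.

k = ln(C₁/C₂) / (t₂ − t₁) = ln(1960/269) / (77.2 − 21.7)
  = 1.986 / 55.50 = 0.03578 h⁻¹
t½ = ln2 / k = 0.693147 / 0.03578 = 19.37 h

19.4 h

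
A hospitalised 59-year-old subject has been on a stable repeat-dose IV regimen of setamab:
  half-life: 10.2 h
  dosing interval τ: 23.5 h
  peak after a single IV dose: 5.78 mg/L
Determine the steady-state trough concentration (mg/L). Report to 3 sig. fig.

1.47 mg/L

k = ln2 / t½ = 0.693147 / 10.2 = 0.06796 h⁻¹
e^(−kτ) = e^(−0.06796 × 23.5) = 0.2025
Accumulation ratio R = 1 / (1 − e^(−kτ)) = 1 / (1 − 0.2025) = 1.254
Steady-state trough = C₀ × R × e^(−kτ) = 5.78 × 1.254 × 0.2025 = 1.468 mg/L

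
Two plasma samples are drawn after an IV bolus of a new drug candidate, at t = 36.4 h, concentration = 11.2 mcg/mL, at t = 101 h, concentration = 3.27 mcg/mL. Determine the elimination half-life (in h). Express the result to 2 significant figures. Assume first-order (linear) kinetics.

36 h

k = ln(C₁/C₂) / (t₂ − t₁) = ln(11.2/3.27) / (101 − 36.4)
  = 1.231 / 64.60 = 0.01906 h⁻¹
t½ = ln2 / k = 0.693147 / 0.01906 = 36.37 h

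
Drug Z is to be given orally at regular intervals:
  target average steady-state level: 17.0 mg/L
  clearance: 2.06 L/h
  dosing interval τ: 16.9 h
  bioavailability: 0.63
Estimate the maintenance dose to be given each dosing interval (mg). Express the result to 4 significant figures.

939.4 mg

At steady state, F × (Dose/τ) = Css × CL.
Dose = Css × CL × τ / F = 17.0 × 2.060 × 16.9 / 0.63 = 939.4 mg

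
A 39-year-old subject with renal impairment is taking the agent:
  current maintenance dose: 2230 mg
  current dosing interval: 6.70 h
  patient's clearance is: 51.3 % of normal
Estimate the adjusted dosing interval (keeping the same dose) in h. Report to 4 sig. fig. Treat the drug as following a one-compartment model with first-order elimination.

13.06 h

To keep the same average steady-state level, dosing rate must scale with clearance.
CL ratio = 51.3 / 100 = 0.5130
New interval (same dose) = 6.70 / 0.5130 = 13.06 h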